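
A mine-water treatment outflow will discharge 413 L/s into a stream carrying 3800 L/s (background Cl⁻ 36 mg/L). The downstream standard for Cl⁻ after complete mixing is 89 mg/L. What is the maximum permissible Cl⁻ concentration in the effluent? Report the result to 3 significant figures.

At the limit, (Qr·Cr + Qe·Cₑ)/(Qr + Qe) = 89:
Cₑ = (4213·89 − 3800·36.00) / 413.0 = 576.7 mg/L.

577 mg/L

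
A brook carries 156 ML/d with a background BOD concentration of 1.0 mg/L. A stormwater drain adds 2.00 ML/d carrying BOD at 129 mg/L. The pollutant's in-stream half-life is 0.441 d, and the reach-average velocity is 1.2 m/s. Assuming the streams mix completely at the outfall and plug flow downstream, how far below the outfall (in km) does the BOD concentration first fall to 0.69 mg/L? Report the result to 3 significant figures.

88.0 km

Mixed concentration C = ΣQC/ΣQ = (156.0·1.000 + 2.000·129.0) / 158.0 = 414.0/158.0 = 2.620 mg/L.
Half-life 0.441 d → k = ln 2 / 0.441 = 1.572 d⁻¹.
Set 2.620·exp(−k·t) = 0.69 → t = ln(2.620/0.69)/k = 73350 s = 20.37 h.
Distance = v·t = 1.2·73350 = 88020 m = 88.02 km.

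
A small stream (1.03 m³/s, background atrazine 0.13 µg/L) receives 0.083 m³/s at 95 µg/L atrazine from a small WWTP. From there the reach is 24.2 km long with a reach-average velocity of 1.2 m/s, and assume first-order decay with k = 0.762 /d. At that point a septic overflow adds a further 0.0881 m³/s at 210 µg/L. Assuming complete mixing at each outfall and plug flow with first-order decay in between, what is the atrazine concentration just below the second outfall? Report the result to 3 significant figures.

Mixed concentration C = ΣQC/ΣQ = (1.030·0.1300 + 0.08300·95.00) / 1.113 = 8.019/1.113 = 7.205 µg/L; combined flow 1.113 m³/s.
Travel time t = 24.2·1000 / 1.2 = 20170 s = 5.602 h.
First-order decay: C = 7.205·exp(−k·t) = 7.205·0.8371 = 6.031 µg/L.
At the second outfall, C = (1.113·6.031 + 0.08810·210.0) / (1.113 + 0.08810) = 20.99 µg/L.

21.0 µg/L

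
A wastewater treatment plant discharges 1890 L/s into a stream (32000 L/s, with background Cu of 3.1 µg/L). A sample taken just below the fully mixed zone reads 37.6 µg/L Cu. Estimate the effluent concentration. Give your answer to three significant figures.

622 µg/L

Mass balance: 32000·3.100 + 1890·Cₑ = 33890·37.60
→ Cₑ = (33890·37.60 − 32000·3.100) / 1890 = 621.7 µg/L.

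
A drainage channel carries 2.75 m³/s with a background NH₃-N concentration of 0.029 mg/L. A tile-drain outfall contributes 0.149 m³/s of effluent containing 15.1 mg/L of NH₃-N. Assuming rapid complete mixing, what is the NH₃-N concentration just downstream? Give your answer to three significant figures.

0.804 mg/L

Mixed concentration C = ΣQC/ΣQ = (2.750·0.02900 + 0.1490·15.10) / 2.899 = 2.330/2.899 = 0.8036 mg/L.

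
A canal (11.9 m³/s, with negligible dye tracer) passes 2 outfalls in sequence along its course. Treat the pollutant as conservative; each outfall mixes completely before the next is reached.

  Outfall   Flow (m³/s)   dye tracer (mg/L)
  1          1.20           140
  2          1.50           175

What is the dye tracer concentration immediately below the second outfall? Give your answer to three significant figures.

29.5 mg/L

Below outfall 1: Q → 13.10 m³/s, C = (11.90·0 + 1.200·140.0)/13.10 = 12.82 mg/L.
Below outfall 2: Q → 14.60 m³/s, C = (13.10·12.82 + 1.500·175.0)/14.60 = 29.49 mg/L.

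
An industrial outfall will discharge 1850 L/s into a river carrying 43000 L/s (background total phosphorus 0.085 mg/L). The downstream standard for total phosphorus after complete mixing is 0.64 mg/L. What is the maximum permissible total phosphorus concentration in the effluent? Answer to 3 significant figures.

At the limit, (Qr·Cr + Qe·Cₑ)/(Qr + Qe) = 0.64:
Cₑ = (44850·0.64 − 43000·0.08500) / 1850 = 13.54 mg/L.

13.5 mg/L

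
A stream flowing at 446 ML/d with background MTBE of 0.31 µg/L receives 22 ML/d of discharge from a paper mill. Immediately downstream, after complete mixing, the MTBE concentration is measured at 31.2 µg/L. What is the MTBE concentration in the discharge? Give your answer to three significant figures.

657 µg/L

Mass balance: 446.0·0.3100 + 22.00·Cₑ = 468.0·31.20
→ Cₑ = (468.0·31.20 − 446.0·0.3100) / 22.00 = 657.4 µg/L.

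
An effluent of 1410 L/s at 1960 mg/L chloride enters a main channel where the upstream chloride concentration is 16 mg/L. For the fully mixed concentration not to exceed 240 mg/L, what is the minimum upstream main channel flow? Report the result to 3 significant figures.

10800 L/s

Set C_mix = 240: (Q·16.00 + 1410·1960) / (Q + 1410) = 240
→ Q = 1410·(1960 − 240)/(240 − 16.00) = 10830 L/s.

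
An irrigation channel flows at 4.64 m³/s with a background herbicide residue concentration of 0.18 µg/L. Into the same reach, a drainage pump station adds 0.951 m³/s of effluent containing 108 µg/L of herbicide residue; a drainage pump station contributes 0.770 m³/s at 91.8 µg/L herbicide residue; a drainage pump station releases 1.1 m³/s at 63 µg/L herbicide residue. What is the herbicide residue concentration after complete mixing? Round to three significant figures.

Mixed concentration C = ΣQC/ΣQ = (4.640·0.1800 + 0.9510·108.0 + 0.7700·91.80 + 1.100·63.00) / 7.461 = 243.5/7.461 = 32.64 µg/L.

32.6 µg/L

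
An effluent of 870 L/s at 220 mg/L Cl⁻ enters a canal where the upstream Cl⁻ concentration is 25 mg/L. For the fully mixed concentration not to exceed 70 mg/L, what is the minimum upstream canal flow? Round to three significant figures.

2900 L/s

Set C_mix = 70: (Q·25.00 + 870.0·220.0) / (Q + 870.0) = 70
→ Q = 870.0·(220.0 − 70)/(70 − 25.00) = 2900 L/s.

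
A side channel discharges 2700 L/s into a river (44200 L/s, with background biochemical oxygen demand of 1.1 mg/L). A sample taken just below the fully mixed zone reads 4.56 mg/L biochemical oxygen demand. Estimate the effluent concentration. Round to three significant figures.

Mass balance: 44200·1.100 + 2700·Cₑ = 46900·4.560
→ Cₑ = (46900·4.560 − 44200·1.100) / 2700 = 61.20 mg/L.

61.2 mg/L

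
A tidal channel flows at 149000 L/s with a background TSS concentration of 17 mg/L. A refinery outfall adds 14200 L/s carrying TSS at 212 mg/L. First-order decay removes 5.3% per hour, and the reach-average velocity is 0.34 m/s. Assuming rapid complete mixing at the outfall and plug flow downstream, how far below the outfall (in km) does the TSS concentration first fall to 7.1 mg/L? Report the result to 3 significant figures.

Flow-weighted average: C = (149000·17.00 + 14200·212.0) / 163200 = 5543000/163200 = 33.97 mg/L.
5.3%/h lost → k = −ln(1 − 0.053) = 0.05446 h⁻¹.
Set 33.97·exp(−k·t) = 7.1 → t = ln(33.97/7.1)/k = 103500 s = 28.74 h.
Distance = v·t = 0.34·103500 = 35180 m = 35.18 km.

35.2 km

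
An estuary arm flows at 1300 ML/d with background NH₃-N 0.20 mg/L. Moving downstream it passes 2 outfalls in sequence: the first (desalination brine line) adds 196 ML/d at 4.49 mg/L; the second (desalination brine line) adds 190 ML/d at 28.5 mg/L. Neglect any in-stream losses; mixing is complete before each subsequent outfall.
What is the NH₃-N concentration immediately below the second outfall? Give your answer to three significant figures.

Below outfall 1: Q → 1496 ML/d, C = (1300·0.2000 + 196.0·4.490)/1496 = 0.7621 mg/L.
Below outfall 2: Q → 1686 ML/d, C = (1496·0.7621 + 190.0·28.50)/1686 = 3.888 mg/L.

3.89 mg/L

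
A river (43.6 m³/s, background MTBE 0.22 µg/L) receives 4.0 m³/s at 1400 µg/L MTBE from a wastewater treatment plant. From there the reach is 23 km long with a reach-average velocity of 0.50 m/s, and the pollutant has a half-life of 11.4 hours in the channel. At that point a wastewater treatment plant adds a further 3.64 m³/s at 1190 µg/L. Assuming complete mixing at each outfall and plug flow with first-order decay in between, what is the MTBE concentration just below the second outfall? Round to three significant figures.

135 µg/L

Conservation of mass: C = (43.60·0.2200 + 4.000·1400) / 47.60 = 5610/47.60 = 117.8 µg/L; combined flow 47.60 m³/s.
Travel time t = 23·1000 / 0.50 = 46000 s = 12.78 h.
Half-life 11.4 h → k = ln 2 / 11.4 = 0.06080 h⁻¹ = 1.459 d⁻¹.
Decay over the reach: 117.8·exp(−kt) = 117.8·0.4598 = 54.19 µg/L.
Second outfall: C = (47.60·54.19 + 3.640·1190)/51.24 = 134.9 µg/L.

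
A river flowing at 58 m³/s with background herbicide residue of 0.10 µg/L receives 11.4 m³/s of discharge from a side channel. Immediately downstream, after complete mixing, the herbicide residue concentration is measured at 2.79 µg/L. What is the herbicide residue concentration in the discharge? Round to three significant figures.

Mass balance: 58.00·0.1000 + 11.40·Cₑ = 69.40·2.790
→ Cₑ = (69.40·2.790 − 58.00·0.1000) / 11.40 = 16.48 µg/L.

16.5 µg/L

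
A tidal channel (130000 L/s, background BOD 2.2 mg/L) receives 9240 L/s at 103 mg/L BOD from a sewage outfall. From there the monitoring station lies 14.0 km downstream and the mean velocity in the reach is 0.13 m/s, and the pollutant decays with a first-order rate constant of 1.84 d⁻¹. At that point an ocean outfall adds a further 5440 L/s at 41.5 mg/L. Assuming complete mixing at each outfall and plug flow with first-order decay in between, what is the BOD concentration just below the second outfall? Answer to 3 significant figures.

2.42 mg/L

Flow-weighted average: C = (130000·2.200 + 9240·103.0) / 139200 = 1238000/139200 = 8.889 mg/L; combined flow 139200 L/s.
Travel time t = 14.0·1000 / 0.13 = 107700 s = 29.91 h.
After decay, C = 8.889 × e^(−kt) = 8.889 × 0.1009 = 0.8971 mg/L.
At the second outfall, C = (139200·0.8971 + 5440·41.50) / (139200 + 5440) = 2.424 mg/L.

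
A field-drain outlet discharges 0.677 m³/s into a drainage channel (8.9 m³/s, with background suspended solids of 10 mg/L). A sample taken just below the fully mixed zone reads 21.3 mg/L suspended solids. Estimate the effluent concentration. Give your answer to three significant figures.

Mass balance: 8.900·10.00 + 0.6770·Cₑ = 9.577·21.30
→ Cₑ = (9.577·21.30 − 8.900·10.00) / 0.6770 = 169.9 mg/L.

170 mg/L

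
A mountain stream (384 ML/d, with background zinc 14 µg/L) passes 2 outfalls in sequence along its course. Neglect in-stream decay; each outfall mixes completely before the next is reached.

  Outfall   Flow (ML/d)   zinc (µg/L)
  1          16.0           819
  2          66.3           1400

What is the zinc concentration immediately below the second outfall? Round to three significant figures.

After outfall 1: Q = 384.0 + 16.00 = 400.0 ML/d; C = (384.0·14.00 + 16.00·819.0)/400.0 = 46.20 µg/L.
After outfall 2: Q = 400.0 + 66.30 = 466.3 ML/d; C = (400.0·46.20 + 66.30·1400)/466.3 = 238.7 µg/L.

239 µg/L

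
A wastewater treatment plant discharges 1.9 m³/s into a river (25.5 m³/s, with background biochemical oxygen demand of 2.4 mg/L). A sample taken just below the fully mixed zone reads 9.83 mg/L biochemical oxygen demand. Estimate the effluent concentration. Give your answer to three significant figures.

110 mg/L

Mass balance: 25.50·2.400 + 1.900·Cₑ = 27.40·9.830
→ Cₑ = (27.40·9.830 − 25.50·2.400) / 1.900 = 109.5 mg/L.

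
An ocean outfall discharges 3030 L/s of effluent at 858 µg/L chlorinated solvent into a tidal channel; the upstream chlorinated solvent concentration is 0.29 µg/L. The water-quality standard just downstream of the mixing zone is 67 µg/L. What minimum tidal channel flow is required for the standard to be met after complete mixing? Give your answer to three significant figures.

35900 L/s

Set C_mix = 67: (Q·0.2900 + 3030·858.0) / (Q + 3030) = 67
→ Q = 3030·(858.0 − 67)/(67 − 0.2900) = 35930 L/s.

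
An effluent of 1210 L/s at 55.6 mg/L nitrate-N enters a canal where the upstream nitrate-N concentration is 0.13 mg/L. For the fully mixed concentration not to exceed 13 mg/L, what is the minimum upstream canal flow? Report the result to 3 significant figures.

4010 L/s

Set C_mix = 13: (Q·0.1300 + 1210·55.60) / (Q + 1210) = 13
→ Q = 1210·(55.60 − 13)/(13 − 0.1300) = 4005 L/s.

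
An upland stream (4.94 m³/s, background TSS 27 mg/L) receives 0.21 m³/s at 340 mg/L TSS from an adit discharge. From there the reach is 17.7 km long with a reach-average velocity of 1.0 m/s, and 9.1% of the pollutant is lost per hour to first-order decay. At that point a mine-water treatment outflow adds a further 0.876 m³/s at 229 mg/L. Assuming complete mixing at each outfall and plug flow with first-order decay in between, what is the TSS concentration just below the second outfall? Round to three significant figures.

54.5 mg/L

Conservation of mass: C = (4.940·27.00 + 0.2100·340.0) / 5.150 = 204.8/5.150 = 39.76 mg/L; combined flow 5.150 m³/s.
Travel time t = 17.7·1000 / 1.0 = 17700 s = 4.917 h.
9.1%/h lost → k = −ln(1 − 0.091) = 0.09541 h⁻¹.
First-order decay: C = 39.76·exp(−k·t) = 39.76·0.6256 = 24.87 mg/L.
At the second outfall, C = (5.150·24.87 + 0.8760·229.0) / (5.150 + 0.8760) = 54.55 mg/L.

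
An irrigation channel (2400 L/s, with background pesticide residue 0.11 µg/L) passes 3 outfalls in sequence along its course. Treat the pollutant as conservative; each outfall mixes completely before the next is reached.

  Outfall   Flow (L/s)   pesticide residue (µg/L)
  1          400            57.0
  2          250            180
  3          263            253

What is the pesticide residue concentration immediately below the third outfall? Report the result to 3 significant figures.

40.6 µg/L

Below outfall 1: Q → 2800 L/s, C = (2400·0.1100 + 400.0·57.00)/2800 = 8.237 µg/L.
Below outfall 2: Q → 3050 L/s, C = (2800·8.237 + 250.0·180.0)/3050 = 22.32 µg/L.
Below outfall 3: Q → 3313 L/s, C = (3050·22.32 + 263.0·253.0)/3313 = 40.63 µg/L.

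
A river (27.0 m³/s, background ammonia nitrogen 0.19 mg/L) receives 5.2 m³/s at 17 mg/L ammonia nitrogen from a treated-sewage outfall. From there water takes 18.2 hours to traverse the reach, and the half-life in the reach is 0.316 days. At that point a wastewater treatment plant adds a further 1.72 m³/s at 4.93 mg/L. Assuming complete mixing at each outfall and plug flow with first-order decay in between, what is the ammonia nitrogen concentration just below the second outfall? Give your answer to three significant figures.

0.772 mg/L

Flow-weighted average: C = (27.00·0.1900 + 5.200·17.00) / 32.20 = 93.53/32.20 = 2.905 mg/L; combined flow 32.20 m³/s.
Half-life 0.316 d → k = ln 2 / 0.316 = 2.194 d⁻¹.
First-order decay: C = 2.905·exp(−k·t) = 2.905·0.1895 = 0.5504 mg/L.
At the second outfall, C = (32.20·0.5504 + 1.720·4.930) / (32.20 + 1.720) = 0.7725 mg/L.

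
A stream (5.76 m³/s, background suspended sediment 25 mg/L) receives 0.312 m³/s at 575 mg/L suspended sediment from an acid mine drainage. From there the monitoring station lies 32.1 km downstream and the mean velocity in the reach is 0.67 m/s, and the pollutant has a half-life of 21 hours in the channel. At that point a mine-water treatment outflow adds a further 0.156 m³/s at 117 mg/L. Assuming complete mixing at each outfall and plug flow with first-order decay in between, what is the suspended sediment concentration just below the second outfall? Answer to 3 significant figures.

Conservation of mass: C = (5.760·25.00 + 0.3120·575.0) / 6.072 = 323.4/6.072 = 53.26 mg/L; combined flow 6.072 m³/s.
Travel time t = 32.1·1000 / 0.67 = 47910 s = 13.31 h.
Half-life 21 h → k = ln 2 / 21 = 0.03301 h⁻¹ = 0.7922 d⁻¹.
Decay over the reach: 53.26·exp(−kt) = 53.26·0.6445 = 34.33 mg/L.
Second outfall: C = (6.072·34.33 + 0.1560·117.0)/6.228 = 36.40 mg/L.

36.4 mg/L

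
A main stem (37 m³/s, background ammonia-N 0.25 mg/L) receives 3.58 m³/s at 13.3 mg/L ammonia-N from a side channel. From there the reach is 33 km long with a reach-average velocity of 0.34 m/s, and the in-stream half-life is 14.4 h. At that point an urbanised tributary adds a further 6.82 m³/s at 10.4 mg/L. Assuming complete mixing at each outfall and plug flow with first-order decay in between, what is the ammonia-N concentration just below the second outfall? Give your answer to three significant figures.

Flow-weighted average: C = (37.00·0.2500 + 3.580·13.30) / 40.58 = 56.86/40.58 = 1.401 mg/L; combined flow 40.58 m³/s.
Travel time t = 33·1000 / 0.34 = 97060 s = 26.96 h.
Half-life 14.4 h → k = ln 2 / 14.4 = 0.04814 h⁻¹ = 1.155 d⁻¹.
First-order decay: C = 1.401·exp(−k·t) = 1.401·0.2731 = 0.3827 mg/L.
At the second outfall, C = (40.58·0.3827 + 6.820·10.40) / (40.58 + 6.820) = 1.824 mg/L.

1.82 mg/L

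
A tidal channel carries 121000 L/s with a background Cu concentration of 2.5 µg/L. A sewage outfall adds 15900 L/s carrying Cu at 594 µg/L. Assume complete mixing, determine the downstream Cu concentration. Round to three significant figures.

71.2 µg/L

Mixed concentration C = ΣQC/ΣQ = (121000·2.500 + 15900·594.0) / 136900 = 9747000/136900 = 71.20 µg/L.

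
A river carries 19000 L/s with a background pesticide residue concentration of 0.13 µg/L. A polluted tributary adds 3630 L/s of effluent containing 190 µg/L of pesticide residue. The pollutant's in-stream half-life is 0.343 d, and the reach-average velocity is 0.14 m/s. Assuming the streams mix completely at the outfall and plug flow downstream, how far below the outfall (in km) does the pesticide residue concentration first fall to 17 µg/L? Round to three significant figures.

After mixing, C = (19000·0.1300 + 3630·190.0) / 22630 = 692200/22630 = 30.59 µg/L.
Half-life 0.343 d → k = ln 2 / 0.343 = 2.021 d⁻¹.
Set 30.59·exp(−k·t) = 17 → t = ln(30.59/17)/k = 25110 s = 6.975 h.
Distance = v·t = 0.14·25110 = 3516 m = 3.516 km.

3.52 km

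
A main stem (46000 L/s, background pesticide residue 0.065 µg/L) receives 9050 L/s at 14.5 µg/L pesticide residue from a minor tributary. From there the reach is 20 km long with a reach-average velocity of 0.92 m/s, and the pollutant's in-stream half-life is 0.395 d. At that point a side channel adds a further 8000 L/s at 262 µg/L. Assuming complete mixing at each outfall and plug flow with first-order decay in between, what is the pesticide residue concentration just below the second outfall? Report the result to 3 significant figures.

34.6 µg/L

Conservation of mass: C = (46000·0.06500 + 9050·14.50) / 55050 = 134200/55050 = 2.438 µg/L; combined flow 55050 L/s.
Travel time t = 20·1000 / 0.92 = 21740 s = 6.039 h.
Half-life 0.395 d → k = ln 2 / 0.395 = 1.755 d⁻¹.
Decay over the reach: 2.438·exp(−kt) = 2.438·0.6431 = 1.568 µg/L.
At the second outfall, C = (55050·1.568 + 8000·262.0) / (55050 + 8000) = 34.61 µg/L.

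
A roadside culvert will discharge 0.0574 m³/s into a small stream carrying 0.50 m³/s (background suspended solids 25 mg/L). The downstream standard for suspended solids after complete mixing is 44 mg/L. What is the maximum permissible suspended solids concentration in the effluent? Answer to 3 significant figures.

210 mg/L

At the limit, (Qr·Cr + Qe·Cₑ)/(Qr + Qe) = 44:
Cₑ = (0.5574·44 − 0.5000·25.00) / 0.05740 = 209.5 mg/L.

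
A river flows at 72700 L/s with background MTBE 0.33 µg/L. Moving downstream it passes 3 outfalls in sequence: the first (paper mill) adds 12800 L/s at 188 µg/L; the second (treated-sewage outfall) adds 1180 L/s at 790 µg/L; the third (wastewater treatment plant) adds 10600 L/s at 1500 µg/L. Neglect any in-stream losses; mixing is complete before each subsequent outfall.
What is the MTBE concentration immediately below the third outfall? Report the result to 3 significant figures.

198 µg/L

After outfall 1: Q = 72700 + 12800 = 85500 L/s; C = (72700·0.3300 + 12800·188.0)/85500 = 28.43 µg/L.
After outfall 2: Q = 85500 + 1180 = 86680 L/s; C = (85500·28.43 + 1180·790.0)/86680 = 38.79 µg/L.
After outfall 3: Q = 86680 + 10600 = 97280 L/s; C = (86680·38.79 + 10600·1500)/97280 = 198.0 µg/L.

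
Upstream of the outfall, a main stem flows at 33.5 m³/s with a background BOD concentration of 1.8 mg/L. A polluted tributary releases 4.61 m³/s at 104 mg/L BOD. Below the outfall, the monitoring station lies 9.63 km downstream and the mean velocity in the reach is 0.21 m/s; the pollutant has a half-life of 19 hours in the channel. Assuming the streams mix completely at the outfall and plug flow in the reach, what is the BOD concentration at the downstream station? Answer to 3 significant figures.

After mixing, C = (33.50·1.800 + 4.610·104.0) / 38.11 = 539.7/38.11 = 14.16 mg/L.
Travel time t = 9.63·1000 / 0.21 = 45860 s = 12.74 h.
Half-life 19 h → k = ln 2 / 19 = 0.03648 h⁻¹ = 0.8756 d⁻¹.
After decay, C = 14.16 × e^(−kt) = 14.16 × 0.6283 = 8.899 mg/L.

8.90 mg/L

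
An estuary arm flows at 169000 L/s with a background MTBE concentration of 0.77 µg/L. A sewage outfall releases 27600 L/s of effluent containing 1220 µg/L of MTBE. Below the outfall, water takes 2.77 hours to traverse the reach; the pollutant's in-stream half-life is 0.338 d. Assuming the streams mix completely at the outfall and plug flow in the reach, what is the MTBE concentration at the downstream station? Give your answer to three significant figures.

136 µg/L

Conservation of mass: C = (169000·0.7700 + 27600·1220) / 196600 = 33800000/196600 = 171.9 µg/L.
Half-life 0.338 d → k = ln 2 / 0.338 = 2.051 d⁻¹.
Applying C = C₀e^(−kt): 171.9 × 0.7892 = 135.7 µg/L.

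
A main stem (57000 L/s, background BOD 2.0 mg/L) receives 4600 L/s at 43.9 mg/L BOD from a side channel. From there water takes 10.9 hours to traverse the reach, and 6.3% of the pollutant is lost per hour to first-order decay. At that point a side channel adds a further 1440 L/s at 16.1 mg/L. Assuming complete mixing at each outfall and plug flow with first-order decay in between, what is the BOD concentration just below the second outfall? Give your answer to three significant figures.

2.83 mg/L

Mass balance: C = (57000·2.000 + 4600·43.90) / 61600 = 315900/61600 = 5.129 mg/L; combined flow 61600 L/s.
6.3%/h lost → k = −ln(1 − 0.063) = 0.06507 h⁻¹.
After decay, C = 5.129 × e^(−kt) = 5.129 × 0.4920 = 2.523 mg/L.
Second outfall: C = (61600·2.523 + 1440·16.10)/63040 = 2.834 mg/L.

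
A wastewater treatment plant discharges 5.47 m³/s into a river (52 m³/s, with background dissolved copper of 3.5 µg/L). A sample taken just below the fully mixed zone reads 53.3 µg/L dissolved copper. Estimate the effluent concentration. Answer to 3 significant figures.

527 µg/L

Mass balance: 52.00·3.500 + 5.470·Cₑ = 57.47·53.30
→ Cₑ = (57.47·53.30 − 52.00·3.500) / 5.470 = 526.7 µg/L.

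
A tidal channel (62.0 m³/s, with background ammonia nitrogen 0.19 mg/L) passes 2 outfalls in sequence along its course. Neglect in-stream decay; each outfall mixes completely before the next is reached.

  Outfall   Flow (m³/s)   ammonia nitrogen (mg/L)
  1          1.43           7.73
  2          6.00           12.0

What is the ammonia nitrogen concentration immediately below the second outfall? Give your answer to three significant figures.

Outfall 1: combined Q = 63.43 m³/s; C = (62.00·0.1900 + 1.430·7.730)/63.43 = 0.3600 mg/L.
Outfall 2: combined Q = 69.43 m³/s; C = (63.43·0.3600 + 6.000·12.00)/69.43 = 1.366 mg/L.

1.37 mg/L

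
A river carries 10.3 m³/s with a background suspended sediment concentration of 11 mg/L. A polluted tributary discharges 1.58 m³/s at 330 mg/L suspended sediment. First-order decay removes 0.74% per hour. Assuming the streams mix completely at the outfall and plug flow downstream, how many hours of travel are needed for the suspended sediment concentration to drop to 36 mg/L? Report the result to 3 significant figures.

After mixing, C = (10.30·11.00 + 1.580·330.0) / 11.88 = 634.7/11.88 = 53.43 mg/L.
0.74%/h lost → k = −ln(1 − 0.0074) = 0.007428 h⁻¹.
53.43·exp(−k·t) = 36 → t = ln(53.43/36)/k = 191300 s = 53.15 h.

53.2 h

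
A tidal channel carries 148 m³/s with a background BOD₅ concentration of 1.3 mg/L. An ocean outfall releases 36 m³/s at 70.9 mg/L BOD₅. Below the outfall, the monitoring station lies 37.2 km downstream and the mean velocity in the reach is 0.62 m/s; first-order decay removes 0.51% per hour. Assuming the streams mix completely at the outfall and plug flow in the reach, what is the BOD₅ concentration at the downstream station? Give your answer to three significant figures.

13.7 mg/L

Conservation of mass: C = (148.0·1.300 + 36.00·70.90) / 184.0 = 2745/184.0 = 14.92 mg/L.
Travel time t = 37.2·1000 / 0.62 = 60000 s = 16.67 h.
0.51%/h lost → k = −ln(1 − 0.0051) = 0.005113 h⁻¹.
After decay, C = 14.92 × e^(−kt) = 14.92 × 0.9183 = 13.70 mg/L.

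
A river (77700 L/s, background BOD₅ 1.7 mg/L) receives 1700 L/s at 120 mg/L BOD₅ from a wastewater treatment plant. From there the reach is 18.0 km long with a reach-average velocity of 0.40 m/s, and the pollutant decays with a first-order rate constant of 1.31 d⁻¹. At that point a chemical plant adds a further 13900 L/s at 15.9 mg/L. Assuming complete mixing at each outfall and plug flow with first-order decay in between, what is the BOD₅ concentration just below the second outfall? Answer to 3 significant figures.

4.19 mg/L

After mixing, C = (77700·1.700 + 1700·120.0) / 79400 = 336100/79400 = 4.233 mg/L; combined flow 79400 L/s.
Travel time t = 18.0·1000 / 0.40 = 45000 s = 12.50 h.
First-order decay: C = 4.233·exp(−k·t) = 4.233·0.5055 = 2.140 mg/L.
At the second outfall, C = (79400·2.140 + 13900·15.90) / (79400 + 13900) = 4.190 mg/L.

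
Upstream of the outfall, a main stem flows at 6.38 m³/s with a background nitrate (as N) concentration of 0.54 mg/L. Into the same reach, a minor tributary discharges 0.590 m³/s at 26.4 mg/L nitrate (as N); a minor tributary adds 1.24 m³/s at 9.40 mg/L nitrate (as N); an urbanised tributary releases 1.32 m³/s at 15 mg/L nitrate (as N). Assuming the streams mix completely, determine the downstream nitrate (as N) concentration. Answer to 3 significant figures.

Conservation of mass: C = (6.380·0.5400 + 0.5900·26.40 + 1.240·9.400 + 1.320·15.00) / 9.530 = 50.48/9.530 = 5.297 mg/L.

5.30 mg/L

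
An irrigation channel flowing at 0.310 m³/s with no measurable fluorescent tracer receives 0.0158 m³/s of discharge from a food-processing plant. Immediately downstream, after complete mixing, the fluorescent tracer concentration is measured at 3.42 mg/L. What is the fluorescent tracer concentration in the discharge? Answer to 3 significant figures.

Mass balance: 0.3100·0 + 0.01580·Cₑ = 0.3258·3.420
→ Cₑ = (0.3258·3.420 − 0.3100·0) / 0.01580 = 70.52 mg/L.

70.5 mg/L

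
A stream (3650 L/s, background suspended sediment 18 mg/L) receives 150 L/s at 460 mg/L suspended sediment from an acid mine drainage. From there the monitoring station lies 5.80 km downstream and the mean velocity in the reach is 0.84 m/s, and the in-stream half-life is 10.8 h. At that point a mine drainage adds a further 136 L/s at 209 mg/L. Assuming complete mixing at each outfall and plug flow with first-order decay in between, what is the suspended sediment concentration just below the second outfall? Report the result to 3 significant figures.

37.5 mg/L

Mass balance: C = (3650·18.00 + 150.0·460.0) / 3800 = 134700/3800 = 35.45 mg/L; combined flow 3800 L/s.
Travel time t = 5.80·1000 / 0.84 = 6905 s = 1.918 h.
Half-life 10.8 h → k = ln 2 / 10.8 = 0.06418 h⁻¹ = 1.540 d⁻¹.
After decay, C = 35.45 × e^(−kt) = 35.45 × 0.8842 = 31.34 mg/L.
Second outfall: C = (3800·31.34 + 136.0·209.0)/3936 = 37.48 mg/L.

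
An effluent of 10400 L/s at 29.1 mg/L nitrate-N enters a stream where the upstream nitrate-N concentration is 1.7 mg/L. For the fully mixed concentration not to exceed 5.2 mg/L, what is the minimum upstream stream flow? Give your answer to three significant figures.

71000 L/s

Set C_mix = 5.2: (Q·1.700 + 10400·29.10) / (Q + 10400) = 5.2
→ Q = 10400·(29.10 − 5.2)/(5.2 − 1.700) = 71020 L/s.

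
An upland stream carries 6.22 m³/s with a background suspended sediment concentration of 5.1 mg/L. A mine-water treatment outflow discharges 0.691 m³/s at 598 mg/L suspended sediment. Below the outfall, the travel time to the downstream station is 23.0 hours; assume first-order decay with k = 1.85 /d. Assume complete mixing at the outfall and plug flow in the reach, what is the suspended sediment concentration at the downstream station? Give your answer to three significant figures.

Mass balance: C = (6.220·5.100 + 0.6910·598.0) / 6.911 = 444.9/6.911 = 64.38 mg/L.
First-order decay: C = 64.38·exp(−k·t) = 64.38·0.1698 = 10.93 mg/L.

10.9 mg/L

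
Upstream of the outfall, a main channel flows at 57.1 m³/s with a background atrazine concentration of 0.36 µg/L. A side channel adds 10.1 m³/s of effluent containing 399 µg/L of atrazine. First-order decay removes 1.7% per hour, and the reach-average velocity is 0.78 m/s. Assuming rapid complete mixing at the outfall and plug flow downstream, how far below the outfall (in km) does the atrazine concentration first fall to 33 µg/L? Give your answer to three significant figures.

98.7 km

After mixing, C = (57.10·0.3600 + 10.10·399.0) / 67.20 = 4050/67.20 = 60.27 µg/L.
1.7%/h lost → k = −ln(1 − 0.017) = 0.01715 h⁻¹.
Set 60.27·exp(−k·t) = 33 → t = ln(60.27/33)/k = 126500 s = 35.13 h.
Distance = v·t = 0.78·126500 = 98650 m = 98.65 km.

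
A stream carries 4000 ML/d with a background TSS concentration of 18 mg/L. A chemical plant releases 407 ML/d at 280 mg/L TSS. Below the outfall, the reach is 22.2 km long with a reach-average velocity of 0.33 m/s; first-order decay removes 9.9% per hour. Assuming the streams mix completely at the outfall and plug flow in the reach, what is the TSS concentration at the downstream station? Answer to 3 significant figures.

6.01 mg/L

Flow-weighted average: C = (4000·18.00 + 407.0·280.0) / 4407 = 186000/4407 = 42.20 mg/L.
Travel time t = 22.2·1000 / 0.33 = 67270 s = 18.69 h.
9.9%/h lost → k = −ln(1 − 0.099) = 0.1043 h⁻¹.
Decay over the reach: 42.20·exp(−kt) = 42.20·0.1425 = 6.015 mg/L.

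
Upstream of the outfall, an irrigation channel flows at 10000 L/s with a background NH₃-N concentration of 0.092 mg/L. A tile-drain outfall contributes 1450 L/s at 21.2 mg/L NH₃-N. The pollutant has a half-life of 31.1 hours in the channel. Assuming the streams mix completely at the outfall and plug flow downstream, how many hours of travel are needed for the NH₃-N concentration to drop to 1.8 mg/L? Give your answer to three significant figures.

19.3 h

Mixed concentration C = ΣQC/ΣQ = (10000·0.09200 + 1450·21.20) / 11450 = 31660/11450 = 2.765 mg/L.
Half-life 31.1 h → k = ln 2 / 31.1 = 0.02229 h⁻¹ = 0.5349 d⁻¹.
2.765·exp(−k·t) = 1.8 → t = ln(2.765/1.8)/k = 69340 s = 19.26 h.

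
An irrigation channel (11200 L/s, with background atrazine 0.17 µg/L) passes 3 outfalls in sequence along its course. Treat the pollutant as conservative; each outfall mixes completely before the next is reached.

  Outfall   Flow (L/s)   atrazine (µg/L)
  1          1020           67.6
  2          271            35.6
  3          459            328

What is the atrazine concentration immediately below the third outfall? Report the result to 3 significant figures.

Below outfall 1: Q → 12220 L/s, C = (11200·0.1700 + 1020·67.60)/12220 = 5.798 µg/L.
Below outfall 2: Q → 12490 L/s, C = (12220·5.798 + 271.0·35.60)/12490 = 6.445 µg/L.
Below outfall 3: Q → 12950 L/s, C = (12490·6.445 + 459.0·328.0)/12950 = 17.84 µg/L.

17.8 µg/L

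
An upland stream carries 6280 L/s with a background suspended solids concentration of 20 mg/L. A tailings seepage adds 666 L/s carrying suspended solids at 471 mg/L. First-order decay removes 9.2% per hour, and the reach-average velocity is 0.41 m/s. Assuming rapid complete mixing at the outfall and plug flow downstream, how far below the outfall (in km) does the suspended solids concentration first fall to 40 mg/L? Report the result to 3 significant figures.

Conservation of mass: C = (6280·20.00 + 666.0·471.0) / 6946 = 439300/6946 = 63.24 mg/L.
9.2%/h lost → k = −ln(1 − 0.092) = 0.09651 h⁻¹.
Set 63.24·exp(−k·t) = 40 → t = ln(63.24/40)/k = 17090 s = 4.747 h.
Distance = v·t = 0.41·17090 = 7006 m = 7.006 km.

7.01 km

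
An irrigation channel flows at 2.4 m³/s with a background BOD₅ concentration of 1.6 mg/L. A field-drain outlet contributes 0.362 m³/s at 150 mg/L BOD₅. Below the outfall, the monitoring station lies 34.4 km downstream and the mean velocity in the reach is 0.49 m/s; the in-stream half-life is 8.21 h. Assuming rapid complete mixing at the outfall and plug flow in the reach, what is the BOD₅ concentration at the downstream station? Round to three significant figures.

Mass balance: C = (2.400·1.600 + 0.3620·150.0) / 2.762 = 58.14/2.762 = 21.05 mg/L.
Travel time t = 34.4·1000 / 0.49 = 70200 s = 19.50 h.
Half-life 8.21 h → k = ln 2 / 8.21 = 0.08443 h⁻¹ = 2.026 d⁻¹.
First-order decay: C = 21.05·exp(−k·t) = 21.05·0.1927 = 4.057 mg/L.

4.06 mg/L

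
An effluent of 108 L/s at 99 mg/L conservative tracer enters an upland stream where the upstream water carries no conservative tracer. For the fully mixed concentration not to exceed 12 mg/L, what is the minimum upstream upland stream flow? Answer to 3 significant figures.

Set C_mix = 12: (Q·0 + 108.0·99.00) / (Q + 108.0) = 12
→ Q = 108.0·(99.00 − 12)/(12 − 0) = 783.0 L/s.

783 L/s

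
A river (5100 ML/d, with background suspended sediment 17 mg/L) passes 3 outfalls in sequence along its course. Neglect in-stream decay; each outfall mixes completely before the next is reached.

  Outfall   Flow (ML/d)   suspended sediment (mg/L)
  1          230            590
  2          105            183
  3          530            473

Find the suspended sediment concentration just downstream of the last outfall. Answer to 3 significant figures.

82.5 mg/L

After outfall 1: Q = 5100 + 230.0 = 5330 ML/d; C = (5100·17.00 + 230.0·590.0)/5330 = 41.73 mg/L.
After outfall 2: Q = 5330 + 105.0 = 5435 ML/d; C = (5330·41.73 + 105.0·183.0)/5435 = 44.46 mg/L.
After outfall 3: Q = 5435 + 530.0 = 5965 ML/d; C = (5435·44.46 + 530.0·473.0)/5965 = 82.53 mg/L.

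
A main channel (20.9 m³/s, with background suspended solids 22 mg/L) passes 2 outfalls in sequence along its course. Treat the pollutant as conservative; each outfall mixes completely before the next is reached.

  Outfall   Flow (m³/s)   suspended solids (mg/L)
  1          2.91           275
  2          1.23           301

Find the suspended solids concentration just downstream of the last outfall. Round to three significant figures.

Below outfall 1: Q → 23.81 m³/s, C = (20.90·22.00 + 2.910·275.0)/23.81 = 52.92 mg/L.
Below outfall 2: Q → 25.04 m³/s, C = (23.81·52.92 + 1.230·301.0)/25.04 = 65.11 mg/L.

65.1 mg/L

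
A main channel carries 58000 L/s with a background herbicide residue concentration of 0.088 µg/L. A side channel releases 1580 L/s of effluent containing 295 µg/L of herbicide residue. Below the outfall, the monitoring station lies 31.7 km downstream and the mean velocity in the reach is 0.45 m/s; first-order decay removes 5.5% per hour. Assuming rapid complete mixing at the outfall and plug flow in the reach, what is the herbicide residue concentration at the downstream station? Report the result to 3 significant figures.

2.61 µg/L

Conservation of mass: C = (58000·0.08800 + 1580·295.0) / 59580 = 471200/59580 = 7.909 µg/L.
Travel time t = 31.7·1000 / 0.45 = 70440 s = 19.57 h.
5.5%/h lost → k = −ln(1 − 0.055) = 0.05657 h⁻¹.
After decay, C = 7.909 × e^(−kt) = 7.909 × 0.3306 = 2.614 µg/L.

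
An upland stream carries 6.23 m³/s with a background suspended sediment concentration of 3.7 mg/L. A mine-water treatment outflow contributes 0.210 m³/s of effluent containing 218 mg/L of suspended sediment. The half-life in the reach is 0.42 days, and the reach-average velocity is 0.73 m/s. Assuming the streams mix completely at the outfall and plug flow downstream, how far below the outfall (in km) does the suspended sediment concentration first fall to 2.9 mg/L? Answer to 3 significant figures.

49.9 km

Flow-weighted average: C = (6.230·3.700 + 0.2100·218.0) / 6.440 = 68.83/6.440 = 10.69 mg/L.
Half-life 0.42 d → k = ln 2 / 0.42 = 1.650 d⁻¹.
Set 10.69·exp(−k·t) = 2.9 → t = ln(10.69/2.9)/k = 68290 s = 18.97 h.
Distance = v·t = 0.73·68290 = 49850 m = 49.85 km.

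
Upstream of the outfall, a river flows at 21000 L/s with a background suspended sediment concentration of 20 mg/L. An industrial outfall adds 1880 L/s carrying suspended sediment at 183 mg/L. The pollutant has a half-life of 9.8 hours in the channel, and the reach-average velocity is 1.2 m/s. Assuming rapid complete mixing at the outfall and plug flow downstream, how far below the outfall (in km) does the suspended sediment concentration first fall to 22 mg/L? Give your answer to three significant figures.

Mass balance: C = (21000·20.00 + 1880·183.0) / 22880 = 764000/22880 = 33.39 mg/L.
Half-life 9.8 h → k = ln 2 / 9.8 = 0.07073 h⁻¹ = 1.698 d⁻¹.
Set 33.39·exp(−k·t) = 22 → t = ln(33.39/22)/k = 21240 s = 5.900 h.
Distance = v·t = 1.2·21240 = 25490 m = 25.49 km.

25.5 km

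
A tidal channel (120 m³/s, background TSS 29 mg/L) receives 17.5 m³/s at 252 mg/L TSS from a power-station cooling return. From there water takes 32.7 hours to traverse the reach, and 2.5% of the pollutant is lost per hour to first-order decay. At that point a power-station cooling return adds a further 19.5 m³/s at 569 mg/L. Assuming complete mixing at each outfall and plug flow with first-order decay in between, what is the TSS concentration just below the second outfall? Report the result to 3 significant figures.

92.6 mg/L

Mixed concentration C = ΣQC/ΣQ = (120.0·29.00 + 17.50·252.0) / 137.5 = 7890/137.5 = 57.38 mg/L; combined flow 137.5 m³/s.
2.5%/h lost → k = −ln(1 − 0.025) = 0.02532 h⁻¹.
Applying C = C₀e^(−kt): 57.38 × 0.4370 = 25.07 mg/L.
At the second outfall, C = (137.5·25.07 + 19.50·569.0) / (137.5 + 19.50) = 92.63 mg/L.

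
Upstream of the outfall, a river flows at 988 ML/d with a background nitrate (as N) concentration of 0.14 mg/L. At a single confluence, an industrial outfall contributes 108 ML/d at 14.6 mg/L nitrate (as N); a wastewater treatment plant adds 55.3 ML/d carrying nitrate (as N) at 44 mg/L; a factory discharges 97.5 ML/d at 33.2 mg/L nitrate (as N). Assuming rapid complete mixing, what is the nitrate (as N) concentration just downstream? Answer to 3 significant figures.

5.91 mg/L

Conservation of mass: C = (988.0·0.1400 + 108.0·14.60 + 55.30·44.00 + 97.50·33.20) / 1249 = 7385/1249 = 5.914 mg/L.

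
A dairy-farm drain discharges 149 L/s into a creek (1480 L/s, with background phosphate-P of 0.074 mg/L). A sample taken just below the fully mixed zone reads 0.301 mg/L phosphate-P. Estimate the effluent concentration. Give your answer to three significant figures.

2.56 mg/L

Mass balance: 1480·0.07400 + 149.0·Cₑ = 1629·0.3010
→ Cₑ = (1629·0.3010 − 1480·0.07400) / 149.0 = 2.556 mg/L.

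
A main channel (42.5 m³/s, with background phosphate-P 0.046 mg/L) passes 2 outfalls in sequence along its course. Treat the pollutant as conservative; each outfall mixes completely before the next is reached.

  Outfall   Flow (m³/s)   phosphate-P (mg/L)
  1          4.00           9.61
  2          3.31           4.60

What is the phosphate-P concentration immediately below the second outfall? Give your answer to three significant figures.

1.12 mg/L

Outfall 1: combined Q = 46.50 m³/s; C = (42.50·0.04600 + 4.000·9.610)/46.50 = 0.8687 mg/L.
Outfall 2: combined Q = 49.81 m³/s; C = (46.50·0.8687 + 3.310·4.600)/49.81 = 1.117 mg/L.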